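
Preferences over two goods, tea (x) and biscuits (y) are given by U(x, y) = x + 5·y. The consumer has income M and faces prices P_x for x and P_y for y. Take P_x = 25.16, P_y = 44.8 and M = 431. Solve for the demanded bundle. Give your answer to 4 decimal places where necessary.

x* = 0, y* = 9.6205

y gives more utility per dollar, so spend all income on y: y* = M/P_y, x* = 0.
Numerically: x* = 0, y* = 9.6205.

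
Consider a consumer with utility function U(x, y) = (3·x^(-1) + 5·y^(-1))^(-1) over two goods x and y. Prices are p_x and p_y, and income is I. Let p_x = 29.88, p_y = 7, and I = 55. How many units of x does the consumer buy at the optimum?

MU_x ∝ 3·x^(-2), MU_y ∝ 5·y^(-2), so MRS = (3/5)·(y/x)^(2) = p_x/p_y.
Solve for the ratio: y/x = [(5/3)·p_x/p_y]^(0.5).
Substitute y = (y/x)·x into the budget: x* = I/(p_x + p_y·(y/x)).
Numerically y/x = 2.667262, so x* = 55/(29.88 + 7·2.667262) = 1.1328.

x* = 1.1328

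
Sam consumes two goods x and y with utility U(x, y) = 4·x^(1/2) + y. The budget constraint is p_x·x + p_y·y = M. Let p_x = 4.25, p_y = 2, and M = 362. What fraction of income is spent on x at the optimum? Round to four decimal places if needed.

Utility is quasi-linear in y; the FOC for x is 2/√x = p_x/p_y.
Solve: √x = 2·p_y/p_x, so x*(p_x,p_y) = (2·p_y/p_x)², and y* = (M − p_x·x*)/p_y.
Plugging in: x* = (2·2/4.25)² = 0.8858, y* = 179.1176.
Expenditure on x: 4.25·0.8858 = 3.7647; share = 0.0104.

share on x = 0.0104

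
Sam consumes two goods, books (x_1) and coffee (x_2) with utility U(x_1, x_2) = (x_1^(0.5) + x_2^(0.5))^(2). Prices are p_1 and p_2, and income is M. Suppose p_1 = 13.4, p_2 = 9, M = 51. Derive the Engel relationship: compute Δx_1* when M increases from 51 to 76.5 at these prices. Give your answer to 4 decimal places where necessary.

MU_x_1 ∝ x_1^(-0.5), MU_x_2 ∝ x_2^(-0.5), so MRS = (x_2/x_1)^(0.5) = p_1/p_2.
Hence x_2/x_1 = (p_1/p_2)^(1/(0.5)), i.e. raised to the 2 power.
With the ratio pinned down, the budget gives x_1* = M/(p_1 + p_2·(x_2/x_1)) and x_2* = (x_2/x_1)·x_1*.
Numerically x_2/x_1 = 2.21679, so x_1* = 51/(13.4 + 9·2.21679) = 1.5292.
At M' = 76.5: x_1* = 2.2938. Change: 2.2938 − 1.5292 = 0.7646.

Δx_1* = 0.7646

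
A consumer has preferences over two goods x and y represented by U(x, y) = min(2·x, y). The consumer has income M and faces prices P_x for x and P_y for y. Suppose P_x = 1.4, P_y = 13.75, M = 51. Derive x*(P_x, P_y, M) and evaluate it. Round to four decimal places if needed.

Leontief preferences: the optimum is at the kink where x/1 = y/2, i.e. y = 2·x.
Budget: P_x·x + P_y·2·x = M, so (P_x + 2·P_y)·x = M.
Demand: x*(P_x,P_y,M) = M/(P_x + 2·P_y), y* = 2·M/(P_x + 2·P_y).
Here 1.4 + 2·13.75 = 28.9, giving x* = 1.7647.

x* = 1.7647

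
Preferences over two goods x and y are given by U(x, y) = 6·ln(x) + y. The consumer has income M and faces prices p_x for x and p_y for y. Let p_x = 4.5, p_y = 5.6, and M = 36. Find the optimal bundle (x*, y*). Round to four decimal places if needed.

x* = 7.4667, y* = 0.4286

Set MRS = p_x/p_y: (6/x)/1 = p_x/p_y.
So x*(p_x,p_y) = 6·p_y/p_x, independent of income; and y* = (M − 6·p_y)/p_y.
At the given prices: x* = 6·5.6/4.5 = 7.4667, and y* = 0.4286.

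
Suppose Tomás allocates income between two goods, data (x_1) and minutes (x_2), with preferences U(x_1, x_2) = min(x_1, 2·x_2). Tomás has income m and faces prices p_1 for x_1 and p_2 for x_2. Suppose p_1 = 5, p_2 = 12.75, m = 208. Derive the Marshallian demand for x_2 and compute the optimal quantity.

Leontief preferences: the optimum is at the kink where x_1/2 = x_2/1, i.e. x_2 = (1/2)·x_1.
Budget: p_1·x_1 + p_2·(1/2)·x_1 = m, so (2·p_1 + p_2)·x_1 = 2·m.
Demand: x_1*(p_1,p_2,m) = 2·m/(2·p_1 + p_2), x_2* = m/(2·p_1 + p_2).
Here 2·5 + 12.75 = 22.75, giving x_2* = 9.1429.

x_2* = 9.1429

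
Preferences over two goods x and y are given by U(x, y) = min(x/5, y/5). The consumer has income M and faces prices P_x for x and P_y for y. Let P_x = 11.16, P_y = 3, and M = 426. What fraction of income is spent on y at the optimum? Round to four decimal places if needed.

share on y = 0.2119

Leontief preferences: the optimum is at the kink where x/5 = y/5, i.e. y = x.
Budget: P_x·x + P_y·x = M, so (5·P_x + 5·P_y)·x = 5·M.
Demand: x*(P_x,P_y,M) = 5·M/(5·P_x + 5·P_y), y* = 5·M/(5·P_x + 5·P_y).
Here 5·11.16 + 5·3 = 70.8, giving x* = 30.0847 and y* = 30.0847.
Expenditure on y: 3·30.0847 = 90.2542; share = 0.2119.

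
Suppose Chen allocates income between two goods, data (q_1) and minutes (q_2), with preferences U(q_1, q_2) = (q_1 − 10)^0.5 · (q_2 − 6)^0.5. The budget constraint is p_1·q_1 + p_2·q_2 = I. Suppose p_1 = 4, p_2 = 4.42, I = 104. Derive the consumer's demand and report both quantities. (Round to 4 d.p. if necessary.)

q_1* = 14.685, q_2* = 10.2398

After buying the subsistence bundle (10, 6), a share 0.5 of the remaining income goes to q_1: q_1* = 10 + 0.5·(I − 10p_1 − 6p_2)/p_1.
Discretionary income = 104 − 10·4 − 6·4.42 = 37.48; q_1* = 10 + 0.5·37.48/4 = 14.685; q_2* = 6 + 0.5·37.48/4.42 = 10.2398.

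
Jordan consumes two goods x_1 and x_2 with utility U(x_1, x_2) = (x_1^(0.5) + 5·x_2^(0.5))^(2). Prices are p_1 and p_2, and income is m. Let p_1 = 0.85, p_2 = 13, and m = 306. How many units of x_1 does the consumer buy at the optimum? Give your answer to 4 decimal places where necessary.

x_1* = 136.6423

MU_x_1 ∝ x_1^(-0.5), MU_x_2 ∝ 5·x_2^(-0.5), so MRS = (1/5)·(x_2/x_1)^(0.5) = p_1/p_2.
Hence x_2/x_1 = (5·p_1/p_2)^(1/(0.5)), i.e. raised to the 2 power.
Substitute x_2 = (x_2/x_1)·x_1 into the budget: x_1* = m/(p_1 + p_2·(x_2/x_1)).
Numerically x_2/x_1 = 0.106879, so x_1* = 306/(0.85 + 13·0.106879) = 136.6423.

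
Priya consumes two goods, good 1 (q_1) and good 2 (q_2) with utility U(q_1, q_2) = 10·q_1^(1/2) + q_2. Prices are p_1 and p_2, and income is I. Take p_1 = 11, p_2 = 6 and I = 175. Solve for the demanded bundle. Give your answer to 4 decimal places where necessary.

Solve: √q_1 = 5·p_2/p_1, so q_1*(p_1,p_2) = (5·p_2/p_1)², and q_2* = (I − p_1·q_1*)/p_2.
Plugging in: q_1* = (5·6/11)² = 7.438, q_2* = 15.5303.

q_1* = 7.438, q_2* = 15.5303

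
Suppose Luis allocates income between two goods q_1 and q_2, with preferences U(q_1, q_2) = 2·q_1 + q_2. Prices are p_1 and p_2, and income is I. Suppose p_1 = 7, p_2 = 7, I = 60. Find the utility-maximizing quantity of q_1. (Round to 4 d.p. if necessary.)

Linear utility — the consumer picks whichever good has higher MU/price: 2/7 = 0.2857 vs 1/7 = 0.1429.
q_1 gives more utility per dollar, so spend all income on q_1: q_1* = I/p_1, q_2* = 0.
Numerically: q_1* = 8.5714, q_2* = 0.

q_1* = 8.5714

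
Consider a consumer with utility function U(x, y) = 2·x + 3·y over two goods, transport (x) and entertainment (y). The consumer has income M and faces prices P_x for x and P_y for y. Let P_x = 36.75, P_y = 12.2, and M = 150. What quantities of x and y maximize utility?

Perfect substitutes: compare marginal utility per dollar. 2/P_x vs 3/P_y → 0.0544 vs 0.2459.
y gives more utility per dollar, so spend all income on y: y* = M/P_y, x* = 0.
Numerically: x* = 0, y* = 12.2951.

x* = 0, y* = 12.2951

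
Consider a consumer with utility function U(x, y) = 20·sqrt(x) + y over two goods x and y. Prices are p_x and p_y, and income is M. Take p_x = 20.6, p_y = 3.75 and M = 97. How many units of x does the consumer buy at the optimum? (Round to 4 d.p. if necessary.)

Thus x* = (10·p_y/p_x)² — independent of M — with the rest of income spent on y.
Plugging in: x* = (10·3.75/20.6)² = 3.3138.

x* = 3.3138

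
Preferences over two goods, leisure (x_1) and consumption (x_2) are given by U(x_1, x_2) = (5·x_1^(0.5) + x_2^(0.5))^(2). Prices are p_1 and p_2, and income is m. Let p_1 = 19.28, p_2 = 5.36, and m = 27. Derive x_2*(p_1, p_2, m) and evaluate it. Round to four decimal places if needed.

Substitute x_2 = (x_2/x_1)·x_1 into the budget: x_1* = m/(p_1 + p_2·(x_2/x_1)).
Numerically x_2/x_1 = 0.517541, so x_1* = 27/(19.28 + 5.36·0.517541) = 1.2243 and x_2* = 0.517541·1.2243 = 0.6336.

x_2* = 0.6336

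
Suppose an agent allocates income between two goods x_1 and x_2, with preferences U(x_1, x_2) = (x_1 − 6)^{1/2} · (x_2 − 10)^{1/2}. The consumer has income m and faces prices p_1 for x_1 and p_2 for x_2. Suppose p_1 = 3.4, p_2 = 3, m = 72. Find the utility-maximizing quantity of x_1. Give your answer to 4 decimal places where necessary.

Let x_1' = x_1−6, x_2' = x_2−10. MRS = x_2'/x_1' = p_1/p_2.
After buying the subsistence bundle (6, 10), a share 0.5 of the remaining income goes to x_1: x_1* = 6 + 0.5·(m − 6p_1 − 10p_2)/p_1.
Discretionary income = 72 − 6·3.4 − 10·3 = 21.6; x_1* = 6 + 0.5·21.6/3.4 = 9.1765.

x_1* = 9.1765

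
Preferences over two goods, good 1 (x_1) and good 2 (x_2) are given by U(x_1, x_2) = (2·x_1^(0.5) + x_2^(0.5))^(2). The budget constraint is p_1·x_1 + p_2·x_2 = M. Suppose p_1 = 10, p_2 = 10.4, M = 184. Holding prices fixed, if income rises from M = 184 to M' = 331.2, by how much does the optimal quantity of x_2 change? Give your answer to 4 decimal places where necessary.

Δx_2* = 2.743

MU_x_1 ∝ 2·x_1^(-0.5), MU_x_2 ∝ x_2^(-0.5), so MRS = 2·(x_2/x_1)^(0.5) = p_1/p_2.
Solve for the ratio: x_2/x_1 = [(1/2)·p_1/p_2]^(2).
With the ratio pinned down, the budget gives x_1* = M/(p_1 + p_2·(x_2/x_1)) and x_2* = (x_2/x_1)·x_1*.
Numerically x_2/x_1 = 0.231139, so x_1* = 184/(10 + 10.4·0.231139) = 14.8341 and x_2* = 0.231139·14.8341 = 3.4287.
At M' = 331.2: x_2* = 6.1717. Change: 6.1717 − 3.4287 = 2.743.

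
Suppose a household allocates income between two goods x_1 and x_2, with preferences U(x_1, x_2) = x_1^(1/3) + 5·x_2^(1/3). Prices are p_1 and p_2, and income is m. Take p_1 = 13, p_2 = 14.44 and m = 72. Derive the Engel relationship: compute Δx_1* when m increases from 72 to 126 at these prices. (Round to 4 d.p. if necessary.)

Δx_1* = 0.3578

MRS = MU_x_1/MU_x_2 = (1/5)·(x_2/x_1)^(2/3). Set equal to p_1/p_2.
Hence x_2/x_1 = (5·p_1/p_2)^(1/(2/3)), i.e. raised to the 1.5 power.
With the ratio pinned down, the budget gives x_1* = m/(p_1 + p_2·(x_2/x_1)) and x_2* = (x_2/x_1)·x_1*.
Numerically x_2/x_1 = 9.550349, so x_1* = 72/(13 + 14.44·9.550349) = 0.4771.
At m' = 126: x_1* = 0.835. Change: 0.835 − 0.4771 = 0.3578.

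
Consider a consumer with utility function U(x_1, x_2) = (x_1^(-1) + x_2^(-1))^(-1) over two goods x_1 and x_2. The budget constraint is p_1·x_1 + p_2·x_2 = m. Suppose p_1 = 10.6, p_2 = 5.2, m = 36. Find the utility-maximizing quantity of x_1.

MRS = MU_x_1/MU_x_2 = (x_2/x_1)^(2). Set equal to p_1/p_2.
Hence x_2/x_1 = (p_1/p_2)^(1/(2)), i.e. raised to the 0.5 power.
With the ratio pinned down, the budget gives x_1* = m/(p_1 + p_2·(x_2/x_1)) and x_2* = (x_2/x_1)·x_1*.
Numerically x_2/x_1 = 1.427747, so x_1* = 36/(10.6 + 5.2·1.427747) = 1.9973.

x_1* = 1.9973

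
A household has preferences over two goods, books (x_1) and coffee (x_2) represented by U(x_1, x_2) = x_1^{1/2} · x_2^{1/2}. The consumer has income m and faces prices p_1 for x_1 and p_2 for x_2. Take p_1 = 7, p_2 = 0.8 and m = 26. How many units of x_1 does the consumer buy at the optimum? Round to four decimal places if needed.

x_1* = 1.8571

The MRS is x_2/x_1. Set MRS = p_1/p_2.
Rearranging, p_2·x_2 = p_1·x_1. Substituting into the budget gives p_1·x_1·(1 + 1) = m.
Demand: x_1*(p_1,p_2,m) = 0.5·m/p_1 and x_2* = 0.5·m/p_2.
At p_1=7, p_2=0.8, m=26: x_1* = 0.5·26/7 = 1.8571.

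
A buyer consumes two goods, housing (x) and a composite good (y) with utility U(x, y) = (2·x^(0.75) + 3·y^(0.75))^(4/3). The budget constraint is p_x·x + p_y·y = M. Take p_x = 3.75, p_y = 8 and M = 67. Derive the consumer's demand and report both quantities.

MRS = MU_x/MU_y = (2/3)·(y/x)^(0.25). Set equal to p_x/p_y.
Solve for the ratio: y/x = [(3/2)·p_x/p_y]^(4).
With the ratio pinned down, the budget gives x* = M/(p_x + p_y·(y/x)) and y* = (y/x)·x*.
Numerically y/x = 0.244416, so x* = 67/(3.75 + 8·0.244416) = 11.7434 and y* = 0.244416·11.7434 = 2.8703.

x* = 11.7434, y* = 2.8703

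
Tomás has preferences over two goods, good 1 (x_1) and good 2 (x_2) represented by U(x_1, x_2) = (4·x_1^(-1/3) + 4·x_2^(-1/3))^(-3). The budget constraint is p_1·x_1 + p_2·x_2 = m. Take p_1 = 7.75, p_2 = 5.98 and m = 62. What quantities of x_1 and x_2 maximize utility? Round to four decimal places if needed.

MU_x_1 ∝ 4·x_1^(-4/3), MU_x_2 ∝ 4·x_2^(-4/3), so MRS = (x_2/x_1)^(4/3) = p_1/p_2.
Solve for the ratio: x_2/x_1 = [p_1/p_2]^(0.75).
With the ratio pinned down, the budget gives x_1* = m/(p_1 + p_2·(x_2/x_1)) and x_2* = (x_2/x_1)·x_1*.
Numerically x_2/x_1 = 1.214648, so x_1* = 62/(7.75 + 5.98·1.214648) = 4.1296 and x_2* = 1.214648·4.1296 = 5.016.

x_1* = 4.1296, x_2* = 5.016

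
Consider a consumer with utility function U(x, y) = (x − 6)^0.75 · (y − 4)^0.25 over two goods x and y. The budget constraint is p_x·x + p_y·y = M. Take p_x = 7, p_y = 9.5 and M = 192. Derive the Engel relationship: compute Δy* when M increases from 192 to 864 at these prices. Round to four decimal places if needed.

Let x' = x−6, y' = y−4. MRS = 3·y'/x' = p_x/p_y.
After buying the subsistence bundle (6, 4), a share 0.75 of the remaining income goes to x: x* = 6 + 0.75·(M − 6p_x − 4p_y)/p_x.
Discretionary income = 192 − 6·7 − 4·9.5 = 112; y* = 4 + 0.25·112/9.5 = 6.9474.
At M' = 864: y* = 24.6316. Change: 24.6316 − 6.9474 = 17.6842.

Δy* = 17.6842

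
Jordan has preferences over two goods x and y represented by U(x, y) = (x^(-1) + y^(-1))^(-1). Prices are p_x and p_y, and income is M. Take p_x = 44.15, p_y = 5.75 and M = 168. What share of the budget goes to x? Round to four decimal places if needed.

share on x = 0.7348

With the ratio pinned down, the budget gives x* = M/(p_x + p_y·(y/x)) and y* = (y/x)·x*.
Numerically y/x = 2.770967, so x* = 168/(44.15 + 5.75·2.770967) = 2.7961 and y* = 2.770967·2.7961 = 7.748.
Expenditure on x: 44.15·2.7961 = 123.4491; share = 0.7348.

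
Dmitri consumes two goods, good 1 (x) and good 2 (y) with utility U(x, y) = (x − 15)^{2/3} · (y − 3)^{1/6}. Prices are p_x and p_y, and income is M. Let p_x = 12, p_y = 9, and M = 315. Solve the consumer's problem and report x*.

Let x' = x−15, y' = y−3. MRS = 4·y'/x' = p_x/p_y.
Substituting into the budget: x* = 15 + 0.8·(M − 15·p_x − 3·p_y)/p_x, and y* = 3 + 0.2·(…)/p_y.
Discretionary income = 315 − 15·12 − 3·9 = 108; x* = 15 + 0.8·108/12 = 22.2.

x* = 22.2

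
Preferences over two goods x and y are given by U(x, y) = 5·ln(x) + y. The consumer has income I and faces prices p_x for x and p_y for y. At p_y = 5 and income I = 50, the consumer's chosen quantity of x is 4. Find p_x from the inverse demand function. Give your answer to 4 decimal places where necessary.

p_x = 6.25

Set MRS = p_x/p_y: (5/x)/1 = p_x/p_y.
So x*(p_x,p_y) = 5·p_y/p_x, independent of income; and y* = (I − 5·p_y)/p_y.
Set x* = 4 in the demand function and solve for p_x: p_x = 6.25.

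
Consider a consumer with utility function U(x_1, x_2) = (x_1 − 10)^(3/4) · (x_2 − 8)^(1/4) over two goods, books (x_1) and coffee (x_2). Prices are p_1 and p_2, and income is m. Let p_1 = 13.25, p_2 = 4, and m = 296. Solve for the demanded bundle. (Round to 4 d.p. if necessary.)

After buying the subsistence bundle (10, 8), a share 0.75 of the remaining income goes to x_1: x_1* = 10 + 0.75·(m − 10p_1 − 8p_2)/p_1.
Discretionary income = 296 − 10·13.25 − 8·4 = 131.5; x_1* = 10 + 0.75·131.5/13.25 = 17.4434; x_2* = 8 + 0.25·131.5/4 = 16.2188.

x_1* = 17.4434, x_2* = 16.2188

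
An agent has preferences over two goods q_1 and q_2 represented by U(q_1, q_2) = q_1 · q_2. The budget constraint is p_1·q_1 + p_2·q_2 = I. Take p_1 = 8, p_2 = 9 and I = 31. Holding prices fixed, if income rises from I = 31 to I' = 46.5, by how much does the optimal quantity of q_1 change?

MU_q_1/MU_q_2 = (q_2)/(q_1); tangency sets this equal to p_1/p_2.
Rearranging, p_2·q_2 = p_1·q_1. Substituting into the budget gives p_1·q_1·(1 + 1) = I.
Demand: q_1*(p_1,p_2,I) = 0.5·I/p_1 and q_2* = 0.5·I/p_2.
At p_1=8, p_2=9, I=31: q_1* = 0.5·31/8 = 1.9375.
At I' = 46.5: q_1* = 2.9062. Change: 2.9062 − 1.9375 = 0.9688.

Δq_1* = 0.9688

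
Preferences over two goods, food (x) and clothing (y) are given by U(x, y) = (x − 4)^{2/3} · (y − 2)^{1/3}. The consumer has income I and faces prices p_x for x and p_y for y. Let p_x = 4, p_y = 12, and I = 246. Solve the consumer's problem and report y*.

y* = 7.7222

Substituting into the budget: x* = 4 + 2/3·(I − 4·p_x − 2·p_y)/p_x, and y* = 2 + 1/3·(…)/p_y.
Discretionary income = 246 − 4·4 − 2·12 = 206; y* = 2 + 1/3·206/12 = 7.7222.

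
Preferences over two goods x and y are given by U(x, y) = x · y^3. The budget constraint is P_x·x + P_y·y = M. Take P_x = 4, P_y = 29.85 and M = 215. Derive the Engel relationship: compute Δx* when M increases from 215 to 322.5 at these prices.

Δx* = 6.7188

Tangency: MRS = (1/3)·y/x = P_x/P_y.
Rearranging, P_y·y = 3·P_x·x. Substituting into the budget gives P_x·x·(1 + 3) = M.
Demand: x*(P_x,P_y,M) = 0.25·M/P_x and y* = 0.75·M/P_y.
At P_x=4, P_y=29.85, M=215: x* = 0.25·215/4 = 13.4375.
At M' = 322.5: x* = 20.1562. Change: 20.1562 − 13.4375 = 6.7188.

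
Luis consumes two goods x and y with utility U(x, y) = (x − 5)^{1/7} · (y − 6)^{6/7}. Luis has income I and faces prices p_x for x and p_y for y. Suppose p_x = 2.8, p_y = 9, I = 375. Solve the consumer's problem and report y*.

y* = 35.2381

This is Cobb-Douglas in (x−5, y−6): tangency gives 1/7·p_y·(y−6) = 6/7·p_x·(x−5).
Substituting into the budget: x* = 5 + 1/7·(I − 5·p_x − 6·p_y)/p_x, and y* = 6 + 6/7·(…)/p_y.
Discretionary income = 375 − 5·2.8 − 6·9 = 307; y* = 6 + 6/7·307/9 = 35.2381.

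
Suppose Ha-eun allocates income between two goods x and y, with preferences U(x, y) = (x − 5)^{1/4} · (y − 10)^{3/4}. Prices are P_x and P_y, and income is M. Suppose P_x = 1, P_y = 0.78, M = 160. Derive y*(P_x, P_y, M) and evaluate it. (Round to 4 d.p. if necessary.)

This is Cobb-Douglas in (x−5, y−10): tangency gives 0.25·P_y·(y−10) = 0.75·P_x·(x−5).
Substituting into the budget: x* = 5 + 0.25·(M − 5·P_x − 10·P_y)/P_x, and y* = 10 + 0.75·(…)/P_y.
Discretionary income = 160 − 5·1 − 10·0.78 = 147.2; y* = 10 + 0.75·147.2/0.78 = 151.5385.

y* = 151.5385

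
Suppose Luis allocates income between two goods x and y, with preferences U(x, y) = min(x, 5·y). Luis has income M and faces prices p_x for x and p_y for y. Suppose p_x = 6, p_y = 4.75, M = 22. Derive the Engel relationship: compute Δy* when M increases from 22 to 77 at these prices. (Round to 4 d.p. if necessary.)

Leontief preferences: the optimum is at the kink where x/5 = y/1, i.e. y = (1/5)·x.
Budget: p_x·x + p_y·(1/5)·x = M, so (5·p_x + p_y)·x = 5·M.
Demand: x*(p_x,p_y,M) = 5·M/(5·p_x + p_y), y* = M/(5·p_x + p_y).
Here 5·6 + 4.75 = 34.75, giving y* = 0.6331.
At M' = 77: y* = 2.2158. Change: 2.2158 − 0.6331 = 1.5827.

Δy* = 1.5827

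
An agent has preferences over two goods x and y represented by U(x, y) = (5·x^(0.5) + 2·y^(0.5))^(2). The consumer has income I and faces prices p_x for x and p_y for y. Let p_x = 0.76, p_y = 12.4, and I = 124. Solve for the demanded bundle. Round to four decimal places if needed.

From the CES first-order condition, (5/2)·(y/x)^(0.5) = p_x/p_y.
Hence y/x = ((2/5)·p_x/p_y)^(1/(0.5)), i.e. raised to the 2 power.
With the ratio pinned down, the budget gives x* = I/(p_x + p_y·(y/x)) and y* = (y/x)·x*.
Numerically y/x = 0.000601, so x* = 124/(0.76 + 12.4·0.000601) = 161.5734 and y* = 0.000601·161.5734 = 0.0971.

x* = 161.5734, y* = 0.0971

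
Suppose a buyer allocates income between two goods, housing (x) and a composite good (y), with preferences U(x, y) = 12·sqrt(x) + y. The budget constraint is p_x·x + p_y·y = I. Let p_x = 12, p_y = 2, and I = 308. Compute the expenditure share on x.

Set MRS = p_x/p_y: 6·x^(−1/2) = p_x/p_y.
Solve: √x = 6·p_y/p_x, so x*(p_x,p_y) = (6·p_y/p_x)², and y* = (I − p_x·x*)/p_y.
Plugging in: x* = (6·2/12)² = 1, y* = 148.
Expenditure on x: 12·1 = 12; share = 0.039.

share on x = 0.039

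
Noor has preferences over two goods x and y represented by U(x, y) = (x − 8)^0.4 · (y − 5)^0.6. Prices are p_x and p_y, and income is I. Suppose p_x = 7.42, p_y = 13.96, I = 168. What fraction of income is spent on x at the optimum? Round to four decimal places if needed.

share on x = 0.4458

Substituting into the budget: x* = 8 + 0.4·(I − 8·p_x − 5·p_y)/p_x, and y* = 5 + 0.6·(…)/p_y.
Discretionary income = 168 − 8·7.42 − 5·13.96 = 38.84; x* = 8 + 0.4·38.84/7.42 = 10.0938; y* = 5 + 0.6·38.84/13.96 = 6.6693.
Expenditure on x: 7.42·10.0938 = 74.896; share = 0.4458.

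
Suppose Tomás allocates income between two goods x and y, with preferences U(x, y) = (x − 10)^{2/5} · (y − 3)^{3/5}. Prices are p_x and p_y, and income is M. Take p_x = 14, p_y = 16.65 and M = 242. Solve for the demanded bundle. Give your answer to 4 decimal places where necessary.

x* = 11.4871, y* = 4.8757

This is Cobb-Douglas in (x−10, y−3): tangency gives 0.4·p_y·(y−3) = 0.6·p_x·(x−10).
Substituting into the budget: x* = 10 + 0.4·(M − 10·p_x − 3·p_y)/p_x, and y* = 3 + 0.6·(…)/p_y.
Discretionary income = 242 − 10·14 − 3·16.65 = 52.05; x* = 10 + 0.4·52.05/14 = 11.4871; y* = 3 + 0.6·52.05/16.65 = 4.8757.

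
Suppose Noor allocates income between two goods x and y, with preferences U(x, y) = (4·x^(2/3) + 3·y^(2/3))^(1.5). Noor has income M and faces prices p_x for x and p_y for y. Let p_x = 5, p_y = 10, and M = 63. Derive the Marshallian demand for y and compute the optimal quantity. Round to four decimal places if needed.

y* = 0.6011

MU_x ∝ 4·x^(-1/3), MU_y ∝ 3·y^(-1/3), so MRS = (4/3)·(y/x)^(1/3) = p_x/p_y.
Hence y/x = ((3/4)·p_x/p_y)^(1/(1/3)), i.e. raised to the 3 power.
With the ratio pinned down, the budget gives x* = M/(p_x + p_y·(y/x)) and y* = (y/x)·x*.
Numerically y/x = 0.052734, so x* = 63/(5 + 10·0.052734) = 11.3979 and y* = 0.052734·11.3979 = 0.6011.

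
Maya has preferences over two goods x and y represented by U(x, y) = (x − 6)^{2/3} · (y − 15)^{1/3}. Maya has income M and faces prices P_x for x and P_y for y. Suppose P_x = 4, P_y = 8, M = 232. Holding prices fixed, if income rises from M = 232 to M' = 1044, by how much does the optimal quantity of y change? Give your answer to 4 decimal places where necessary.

Δy* = 33.8333

After buying the subsistence bundle (6, 15), a share 2/3 of the remaining income goes to x: x* = 6 + 2/3·(M − 6P_x − 15P_y)/P_x.
Discretionary income = 232 − 6·4 − 15·8 = 88; y* = 15 + 1/3·88/8 = 18.6667.
At M' = 1044: y* = 52.5. Change: 52.5 − 18.6667 = 33.8333.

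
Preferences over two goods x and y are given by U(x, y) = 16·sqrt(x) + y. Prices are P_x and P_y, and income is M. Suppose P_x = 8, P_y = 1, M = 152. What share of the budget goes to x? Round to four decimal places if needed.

MU_x = 8/√x, MU_y = 1. Tangency: 8/√x = P_x/P_y.
Thus x* = (8·P_y/P_x)² — independent of M — with the rest of income spent on y.
Plugging in: x* = (8·1/8)² = 1, y* = 144.
Expenditure on x: 8·1 = 8; share = 0.0526.

share on x = 0.0526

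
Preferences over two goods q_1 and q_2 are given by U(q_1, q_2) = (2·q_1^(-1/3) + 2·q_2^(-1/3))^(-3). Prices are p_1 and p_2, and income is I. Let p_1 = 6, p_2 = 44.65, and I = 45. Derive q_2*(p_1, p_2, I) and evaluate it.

q_2* = 0.6278

With the ratio pinned down, the budget gives q_1* = I/(p_1 + p_2·(q_2/q_1)) and q_2* = (q_2/q_1)·q_1*.
Numerically q_2/q_1 = 0.221946, so q_1* = 45/(6 + 44.65·0.221946) = 2.8284 and q_2* = 0.221946·2.8284 = 0.6278.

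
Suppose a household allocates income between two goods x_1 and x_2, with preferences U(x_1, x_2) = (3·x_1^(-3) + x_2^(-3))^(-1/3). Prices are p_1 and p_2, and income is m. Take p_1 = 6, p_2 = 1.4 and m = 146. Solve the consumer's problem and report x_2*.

x_2* = 21.1958

Substitute x_2 = (x_2/x_1)·x_1 into the budget: x_1* = m/(p_1 + p_2·(x_2/x_1)).
Numerically x_2/x_1 = 1.093265, so x_1* = 146/(6 + 1.4·1.093265) = 19.3876 and x_2* = 1.093265·19.3876 = 21.1958.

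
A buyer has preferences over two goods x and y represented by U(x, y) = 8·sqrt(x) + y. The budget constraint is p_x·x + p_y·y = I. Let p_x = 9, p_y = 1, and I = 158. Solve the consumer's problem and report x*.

Utility is quasi-linear in y; the FOC for x is 4/√x = p_x/p_y.
Thus x* = (4·p_y/p_x)² — independent of I — with the rest of income spent on y.
Plugging in: x* = (4·1/9)² = 0.1975.

x* = 0.1975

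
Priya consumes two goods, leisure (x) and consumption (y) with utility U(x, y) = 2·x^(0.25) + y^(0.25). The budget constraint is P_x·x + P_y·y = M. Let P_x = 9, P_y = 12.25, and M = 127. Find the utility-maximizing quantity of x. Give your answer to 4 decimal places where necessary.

x* = 10.3904

MRS = MU_x/MU_y = 2·(y/x)^(0.75). Set equal to P_x/P_y.
Solve for the ratio: y/x = [(1/2)·P_x/P_y]^(4/3).
Substitute y = (y/x)·x into the budget: x* = M/(P_x + P_y·(y/x)).
Numerically y/x = 0.263089, so x* = 127/(9 + 12.25·0.263089) = 10.3904.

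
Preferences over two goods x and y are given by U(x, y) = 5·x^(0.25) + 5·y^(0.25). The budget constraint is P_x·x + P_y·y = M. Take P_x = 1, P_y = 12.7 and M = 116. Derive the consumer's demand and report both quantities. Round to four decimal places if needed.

From the CES first-order condition, (y/x)^(0.75) = P_x/P_y.
Solve for the ratio: y/x = [P_x/P_y]^(4/3).
With the ratio pinned down, the budget gives x* = M/(P_x + P_y·(y/x)) and y* = (y/x)·x*.
Numerically y/x = 0.033749, so x* = 116/(1 + 12.7·0.033749) = 81.1976 and y* = 0.033749·81.1976 = 2.7403.

x* = 81.1976, y* = 2.7403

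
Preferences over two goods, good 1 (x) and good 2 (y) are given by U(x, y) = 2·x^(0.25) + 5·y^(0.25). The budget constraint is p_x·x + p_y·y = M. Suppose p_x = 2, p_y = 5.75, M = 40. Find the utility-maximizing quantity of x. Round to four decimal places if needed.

x* = 5.9063

MU_x ∝ 2·x^(-0.75), MU_y ∝ 5·y^(-0.75), so MRS = (2/5)·(y/x)^(0.75) = p_x/p_y.
Hence y/x = ((5/2)·p_x/p_y)^(1/(0.75)), i.e. raised to the 4/3 power.
Substitute y = (y/x)·x into the budget: x* = M/(p_x + p_y·(y/x)).
Numerically y/x = 0.829984, so x* = 40/(2 + 5.75·0.829984) = 5.9063.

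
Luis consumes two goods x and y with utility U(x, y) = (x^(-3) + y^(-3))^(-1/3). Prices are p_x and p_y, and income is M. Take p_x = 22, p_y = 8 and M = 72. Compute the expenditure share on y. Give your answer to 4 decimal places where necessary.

With the ratio pinned down, the budget gives x* = M/(p_x + p_y·(y/x)) and y* = (y/x)·x*.
Numerically y/x = 1.287755, so x* = 72/(22 + 8·1.287755) = 2.229 and y* = 1.287755·2.229 = 2.8704.
Expenditure on y: 8·2.8704 = 22.9628; share = 0.3189.

share on y = 0.3189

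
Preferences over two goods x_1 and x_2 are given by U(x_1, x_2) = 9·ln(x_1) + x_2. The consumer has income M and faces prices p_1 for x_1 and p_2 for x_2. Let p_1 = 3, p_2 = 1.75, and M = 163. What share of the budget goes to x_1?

share on x_1 = 0.0966

So x_1*(p_1,p_2) = 9·p_2/p_1, independent of income; and x_2* = (M − 9·p_2)/p_2.
At the given prices: x_1* = 9·1.75/3 = 5.25, and x_2* = 84.1429.
Expenditure on x_1: 3·5.25 = 15.75; share = 0.0966.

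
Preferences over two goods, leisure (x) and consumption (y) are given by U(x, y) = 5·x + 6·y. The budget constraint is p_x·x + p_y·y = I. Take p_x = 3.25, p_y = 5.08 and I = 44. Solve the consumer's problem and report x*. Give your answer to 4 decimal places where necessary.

Linear utility — the consumer picks whichever good has higher MU/price: 5/3.25 = 1.5385 vs 6/5.08 = 1.1811.
x gives more utility per dollar, so spend all income on x: x* = I/p_x, y* = 0.
Numerically: x* = 13.5385, y* = 0.

x* = 13.5385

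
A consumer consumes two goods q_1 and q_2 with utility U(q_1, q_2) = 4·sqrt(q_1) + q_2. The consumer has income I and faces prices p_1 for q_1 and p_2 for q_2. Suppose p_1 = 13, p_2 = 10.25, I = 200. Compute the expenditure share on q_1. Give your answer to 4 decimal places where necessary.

share on q_1 = 0.1616

Utility is quasi-linear in q_2; the FOC for q_1 is 2/√q_1 = p_1/p_2.
Solve: √q_1 = 2·p_2/p_1, so q_1*(p_1,p_2) = (2·p_2/p_1)², and q_2* = (I − p_1·q_1*)/p_2.
Plugging in: q_1* = (2·10.25/13)² = 2.4867, q_2* = 16.3583.
Expenditure on q_1: 13·2.4867 = 32.3269; share = 0.1616.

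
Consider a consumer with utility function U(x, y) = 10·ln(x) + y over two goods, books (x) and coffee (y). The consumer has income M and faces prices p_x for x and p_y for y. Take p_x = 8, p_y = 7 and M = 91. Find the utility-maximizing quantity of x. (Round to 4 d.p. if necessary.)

Set MRS = p_x/p_y: (10/x)/1 = p_x/p_y.
So x*(p_x,p_y) = 10·p_y/p_x, independent of income; and y* = (M − 10·p_y)/p_y.
At the given prices: x* = 10·7/8 = 8.75.

x* = 8.75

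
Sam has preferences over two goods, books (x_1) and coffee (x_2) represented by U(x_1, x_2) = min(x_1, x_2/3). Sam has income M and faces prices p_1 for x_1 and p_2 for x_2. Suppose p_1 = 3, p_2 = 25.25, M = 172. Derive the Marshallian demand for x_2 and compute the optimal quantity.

Leontief preferences: the optimum is at the kink where x_1/1 = x_2/3, i.e. x_2 = 3·x_1.
Budget: p_1·x_1 + p_2·3·x_1 = M, so (p_1 + 3·p_2)·x_1 = M.
Demand: x_1*(p_1,p_2,M) = M/(p_1 + 3·p_2), x_2* = 3·M/(p_1 + 3·p_2).
Here 3 + 3·25.25 = 78.75, giving x_2* = 6.5524.

x_2* = 6.5524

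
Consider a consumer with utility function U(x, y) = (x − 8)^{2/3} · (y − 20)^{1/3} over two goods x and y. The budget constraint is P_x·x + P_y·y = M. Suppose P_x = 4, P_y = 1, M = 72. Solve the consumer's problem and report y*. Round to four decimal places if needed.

y* = 26.6667

This is Cobb-Douglas in (x−8, y−20): tangency gives 2/3·P_y·(y−20) = 1/3·P_x·(x−8).
Substituting into the budget: x* = 8 + 2/3·(M − 8·P_x − 20·P_y)/P_x, and y* = 20 + 1/3·(…)/P_y.
Discretionary income = 72 − 8·4 − 20·1 = 20; y* = 20 + 1/3·20/1 = 26.6667.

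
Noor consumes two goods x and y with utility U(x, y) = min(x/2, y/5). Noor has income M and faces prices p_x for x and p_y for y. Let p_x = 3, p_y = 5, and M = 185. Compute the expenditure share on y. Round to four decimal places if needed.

With perfect complements, no substitution: consume in ratio x:y = 2:5.
Budget: p_x·x + p_y·(5/2)·x = M, so (2·p_x + 5·p_y)·x = 2·M.
Demand: x*(p_x,p_y,M) = 2·M/(2·p_x + 5·p_y), y* = 5·M/(2·p_x + 5·p_y).
Here 2·3 + 5·5 = 31, giving x* = 11.9355 and y* = 29.8387.
Expenditure on y: 5·29.8387 = 149.1935; share = 0.8065.

share on y = 0.8065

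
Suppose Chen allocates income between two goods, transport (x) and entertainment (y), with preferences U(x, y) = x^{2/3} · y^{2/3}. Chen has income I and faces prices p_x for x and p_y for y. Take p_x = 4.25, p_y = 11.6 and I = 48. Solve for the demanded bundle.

x* = 5.6471, y* = 2.069

The MRS is y/x. Set MRS = p_x/p_y.
So 2/3·p_y·y = 2/3·p_x·x; combined with the budget, a share 0.5 of income goes to x.
Demand: x*(p_x,p_y,I) = 0.5·I/p_x and y* = 0.5·I/p_y.
At p_x=4.25, p_y=11.6, I=48: x* = 0.5·48/4.25 = 5.6471, y* = 2.069.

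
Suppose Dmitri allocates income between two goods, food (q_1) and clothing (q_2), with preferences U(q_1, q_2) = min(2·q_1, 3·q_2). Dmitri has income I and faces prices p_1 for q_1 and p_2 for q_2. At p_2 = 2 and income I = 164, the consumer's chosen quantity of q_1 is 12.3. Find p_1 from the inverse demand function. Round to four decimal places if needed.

Leontief preferences: the optimum is at the kink where q_1/3 = q_2/2, i.e. q_2 = (2/3)·q_1.
Budget: p_1·q_1 + p_2·(2/3)·q_1 = I, so (3·p_1 + 2·p_2)·q_1 = 3·I.
Demand: q_1*(p_1,p_2,I) = 3·I/(3·p_1 + 2·p_2), q_2* = 2·I/(3·p_1 + 2·p_2).
Set q_1* = 12.3 in the demand function and solve for p_1: p_1 = 12.

p_1 = 12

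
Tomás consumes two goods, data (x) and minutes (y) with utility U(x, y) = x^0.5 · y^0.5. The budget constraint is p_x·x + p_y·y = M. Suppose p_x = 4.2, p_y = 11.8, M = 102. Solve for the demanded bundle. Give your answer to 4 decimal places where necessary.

x* = 12.1429, y* = 4.322

MU_x/MU_y = (0.5·y)/(0.5·x); tangency sets this equal to p_x/p_y.
Rearranging, p_y·y = p_x·x. Substituting into the budget gives p_x·x·(1 + 1) = M.
Demand: x*(p_x,p_y,M) = 0.5·M/p_x and y* = 0.5·M/p_y.
At p_x=4.2, p_y=11.8, M=102: x* = 0.5·102/4.2 = 12.1429, y* = 4.322.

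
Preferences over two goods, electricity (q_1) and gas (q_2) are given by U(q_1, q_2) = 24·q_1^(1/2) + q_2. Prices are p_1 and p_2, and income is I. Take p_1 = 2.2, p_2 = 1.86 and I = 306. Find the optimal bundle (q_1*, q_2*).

Set MRS = p_1/p_2: 12·q_1^(−1/2) = p_1/p_2.
Solve: √q_1 = 12·p_2/p_1, so q_1*(p_1,p_2) = (12·p_2/p_1)², and q_2* = (I − p_1·q_1*)/p_2.
Plugging in: q_1* = (12·1.86/2.2)² = 102.9302, q_2* = 42.7707.

q_1* = 102.9302, q_2* = 42.7707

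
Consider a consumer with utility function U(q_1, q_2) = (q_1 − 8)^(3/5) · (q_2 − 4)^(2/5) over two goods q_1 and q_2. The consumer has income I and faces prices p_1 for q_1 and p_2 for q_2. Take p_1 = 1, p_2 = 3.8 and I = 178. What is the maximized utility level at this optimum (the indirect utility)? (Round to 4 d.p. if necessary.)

MRS = (3/2)·(q_2−4)/(q_1−8). Tangency with p_1/p_2 gives q_2−4 = (2/3)·(p_1/p_2)·(q_1−8).
Substituting into the budget: q_1* = 8 + 0.6·(I − 8·p_1 − 4·p_2)/p_1, and q_2* = 4 + 0.4·(…)/p_2.
Discretionary income = 178 − 8·1 − 4·3.8 = 154.8; q_1* = 8 + 0.6·154.8/1 = 100.88; q_2* = 4 + 0.4·154.8/3.8 = 20.2947.
Utility at the optimum: U(100.88, 20.2947) = 46.2991.

V = 46.2991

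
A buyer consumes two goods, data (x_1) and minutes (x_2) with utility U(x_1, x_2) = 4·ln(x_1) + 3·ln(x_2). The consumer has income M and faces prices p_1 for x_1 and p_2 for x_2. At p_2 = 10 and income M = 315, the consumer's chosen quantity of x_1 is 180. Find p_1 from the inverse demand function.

p_1 = 1

Tangency: MRS = (4/3)·x_2/x_1 = p_1/p_2.
So 4·p_2·x_2 = 3·p_1·x_1; combined with the budget, a share 4/7 of income goes to x_1.
Demand: x_1*(p_1,p_2,M) = 4/7·M/p_1 and x_2* = 3/7·M/p_2.
Set x_1* = 180 in the demand function and solve for p_1: p_1 = 1.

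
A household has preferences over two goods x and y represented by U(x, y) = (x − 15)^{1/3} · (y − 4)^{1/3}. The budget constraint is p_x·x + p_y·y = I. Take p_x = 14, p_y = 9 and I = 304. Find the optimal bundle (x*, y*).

Let x' = x−15, y' = y−4. MRS = y'/x' = p_x/p_y.
Substituting into the budget: x* = 15 + 0.5·(I − 15·p_x − 4·p_y)/p_x, and y* = 4 + 0.5·(…)/p_y.
Discretionary income = 304 − 15·14 − 4·9 = 58; x* = 15 + 0.5·58/14 = 17.0714; y* = 4 + 0.5·58/9 = 7.2222.

x* = 17.0714, y* = 7.2222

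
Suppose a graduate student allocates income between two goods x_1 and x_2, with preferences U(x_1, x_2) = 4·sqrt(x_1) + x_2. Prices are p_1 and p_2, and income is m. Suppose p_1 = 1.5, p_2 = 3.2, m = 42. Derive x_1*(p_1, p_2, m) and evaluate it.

Set MRS = p_1/p_2: 2·x_1^(−1/2) = p_1/p_2.
Solve: √x_1 = 2·p_2/p_1, so x_1*(p_1,p_2) = (2·p_2/p_1)², and x_2* = (m − p_1·x_1*)/p_2.
Plugging in: x_1* = (2·3.2/1.5)² = 18.2044.

x_1* = 18.2044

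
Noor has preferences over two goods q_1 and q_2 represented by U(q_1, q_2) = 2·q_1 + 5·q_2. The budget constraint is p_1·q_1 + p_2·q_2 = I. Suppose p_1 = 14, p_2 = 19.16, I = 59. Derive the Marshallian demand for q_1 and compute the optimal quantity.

q_1* = 0

Perfect substitutes: compare marginal utility per dollar. 2/p_1 vs 5/p_2 → 0.1429 vs 0.261.
q_2 gives more utility per dollar, so spend all income on q_2: q_2* = I/p_2, q_1* = 0.
Numerically: q_1* = 0, q_2* = 3.0793.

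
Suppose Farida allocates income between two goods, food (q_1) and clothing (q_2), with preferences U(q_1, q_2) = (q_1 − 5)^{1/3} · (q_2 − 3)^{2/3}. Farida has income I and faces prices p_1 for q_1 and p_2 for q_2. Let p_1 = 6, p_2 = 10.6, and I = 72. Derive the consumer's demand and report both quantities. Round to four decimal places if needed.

This is Cobb-Douglas in (q_1−5, q_2−3): tangency gives 1/3·p_2·(q_2−3) = 2/3·p_1·(q_1−5).
After buying the subsistence bundle (5, 3), a share 1/3 of the remaining income goes to q_1: q_1* = 5 + 1/3·(I − 5p_1 − 3p_2)/p_1.
Discretionary income = 72 − 5·6 − 3·10.6 = 10.2; q_1* = 5 + 1/3·10.2/6 = 5.5667; q_2* = 3 + 2/3·10.2/10.6 = 3.6415.

q_1* = 5.5667, q_2* = 3.6415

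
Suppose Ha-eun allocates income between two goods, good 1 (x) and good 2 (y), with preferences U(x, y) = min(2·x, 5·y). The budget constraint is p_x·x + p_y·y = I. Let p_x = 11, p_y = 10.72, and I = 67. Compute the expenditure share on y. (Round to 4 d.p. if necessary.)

share on y = 0.2805

Leontief preferences: the optimum is at the kink where x/5 = y/2, i.e. y = (2/5)·x.
Budget: p_x·x + p_y·(2/5)·x = I, so (5·p_x + 2·p_y)·x = 5·I.
Demand: x*(p_x,p_y,I) = 5·I/(5·p_x + 2·p_y), y* = 2·I/(5·p_x + 2·p_y).
Here 5·11 + 2·10.72 = 76.44, giving x* = 4.3825 and y* = 1.753.
Expenditure on y: 10.72·1.753 = 18.7923; share = 0.2805.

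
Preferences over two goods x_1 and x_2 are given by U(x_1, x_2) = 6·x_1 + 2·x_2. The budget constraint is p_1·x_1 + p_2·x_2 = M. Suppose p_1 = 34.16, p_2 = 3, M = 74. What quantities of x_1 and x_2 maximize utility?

x_1* = 0, x_2* = 24.6667

Perfect substitutes: compare marginal utility per dollar. 6/p_1 vs 2/p_2 → 0.1756 vs 0.6667.
x_2 gives more utility per dollar, so spend all income on x_2: x_2* = M/p_2, x_1* = 0.
Numerically: x_1* = 0, x_2* = 24.6667.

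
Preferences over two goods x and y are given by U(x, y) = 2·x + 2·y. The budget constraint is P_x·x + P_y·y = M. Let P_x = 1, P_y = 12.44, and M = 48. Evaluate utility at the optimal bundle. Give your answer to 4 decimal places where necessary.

Linear utility — the consumer picks whichever good has higher MU/price: 2/1 = 2 vs 2/12.44 = 0.1608.
x gives more utility per dollar, so spend all income on x: x* = M/P_x, y* = 0.
Numerically: x* = 48, y* = 0.
Utility at the optimum: U(48, 0) = 96.

V = 96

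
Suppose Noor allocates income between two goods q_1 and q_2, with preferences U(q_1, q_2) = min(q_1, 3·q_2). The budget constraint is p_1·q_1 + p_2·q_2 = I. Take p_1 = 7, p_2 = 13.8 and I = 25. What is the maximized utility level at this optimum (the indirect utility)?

V = 2.1552

Demand: q_1*(p_1,p_2,I) = 3·I/(3·p_1 + p_2), q_2* = I/(3·p_1 + p_2).
Here 3·7 + 13.8 = 34.8, giving q_1* = 2.1552 and q_2* = 0.7184.
Utility at the optimum: U(2.1552, 0.7184) = 2.1552.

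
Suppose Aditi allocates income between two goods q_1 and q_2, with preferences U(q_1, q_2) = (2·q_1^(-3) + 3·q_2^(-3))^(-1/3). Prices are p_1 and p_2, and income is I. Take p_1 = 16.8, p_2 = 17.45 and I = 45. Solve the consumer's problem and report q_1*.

q_1* = 1.2525

Numerically q_2/q_1 = 1.096229, so q_1* = 45/(16.8 + 17.45·1.096229) = 1.2525.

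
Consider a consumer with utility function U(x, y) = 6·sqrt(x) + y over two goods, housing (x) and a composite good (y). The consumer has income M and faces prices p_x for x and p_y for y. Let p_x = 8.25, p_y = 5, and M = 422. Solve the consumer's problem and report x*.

Plugging in: x* = (3·5/8.25)² = 3.3058.

x* = 3.3058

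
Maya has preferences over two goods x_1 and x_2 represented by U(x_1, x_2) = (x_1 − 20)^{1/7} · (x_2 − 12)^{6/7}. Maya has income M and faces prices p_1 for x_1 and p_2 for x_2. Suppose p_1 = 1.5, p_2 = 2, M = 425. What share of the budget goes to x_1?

share on x_1 = 0.1953

Let x_1' = x_1−20, x_2' = x_2−12. MRS = (1/6)·x_2'/x_1' = p_1/p_2.
After buying the subsistence bundle (20, 12), a share 1/7 of the remaining income goes to x_1: x_1* = 20 + 1/7·(M − 20p_1 − 12p_2)/p_1.
Discretionary income = 425 − 20·1.5 − 12·2 = 371; x_1* = 20 + 1/7·371/1.5 = 55.3333; x_2* = 12 + 6/7·371/2 = 171.
Expenditure on x_1: 1.5·55.3333 = 83; share = 0.1953.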